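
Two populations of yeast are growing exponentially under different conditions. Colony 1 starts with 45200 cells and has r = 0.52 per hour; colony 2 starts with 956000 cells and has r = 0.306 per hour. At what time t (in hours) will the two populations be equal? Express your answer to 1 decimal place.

Set 45200·e^(0.52t) = 956000·e^(0.306t).
e^((0.52 − 0.306)t) = 956000/45200 → e^(0.214·t) = 21.15.
0.214·t = ln(21.15) = 3.0517, so t = 3.0517/0.214 = 14.26.

14.3 hours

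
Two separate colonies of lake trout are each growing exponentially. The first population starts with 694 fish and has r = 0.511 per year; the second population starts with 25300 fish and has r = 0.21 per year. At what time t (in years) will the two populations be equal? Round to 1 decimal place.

11.9 years

Set 694·e^(0.511t) = 25300·e^(0.21t).
e^((0.511 − 0.21)t) = 25300/694 → e^(0.301·t) = 36.455.
0.301·t = ln(36.455) = 3.5961, so t = 3.5961/0.301 = 11.947.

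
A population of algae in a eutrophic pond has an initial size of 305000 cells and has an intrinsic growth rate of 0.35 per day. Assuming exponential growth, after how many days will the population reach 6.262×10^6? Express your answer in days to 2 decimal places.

Set N₀·e^(rt) = 6.262×10^6: e^(0.35·t) = 6.262×10^6/305000 = 20.531.
0.35·t = ln(20.531) = 3.0219, so t = 3.0219/0.35 = 8.6341.

8.63 days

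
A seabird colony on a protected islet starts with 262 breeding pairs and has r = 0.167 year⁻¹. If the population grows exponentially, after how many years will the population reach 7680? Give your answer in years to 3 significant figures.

20.2 years

Set N₀·e^(rt) = 7680: e^(0.167·t) = 7680/262 = 29.313.
0.167·t = ln(29.313) = 3.378, so t = 3.378/0.167 = 20.228.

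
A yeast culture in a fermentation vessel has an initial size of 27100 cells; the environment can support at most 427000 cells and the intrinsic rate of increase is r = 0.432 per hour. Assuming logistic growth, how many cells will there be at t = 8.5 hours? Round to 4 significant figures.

A = (K − N₀)/N₀ = (427000 − 27100)/27100 = 14.756.
N(t) = K/(1 + A·e^(−rt)) = 427000/(1 + 14.756×e^(−0.432×8.5)).
e^(−3.672) = 0.025426; denominator = 1 + 14.756×0.025426 = 1.3752.
N = 427000/1.3752 = 310502.

310500 cells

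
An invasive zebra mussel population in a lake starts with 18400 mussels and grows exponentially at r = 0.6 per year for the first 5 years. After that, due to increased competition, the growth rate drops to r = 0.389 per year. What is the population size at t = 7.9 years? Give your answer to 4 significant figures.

1142000 mussels

Phase 1: N(5) = 18400·e^(0.6×5) = 18400·e^3 = 369574.
Phase 2 runs for 7.9 − 5 = 2.9 years at r = 0.389.
N(7.9) = 369574·e^(0.389×2.9) = 369574·e^1.128 = 1.141902×10^6.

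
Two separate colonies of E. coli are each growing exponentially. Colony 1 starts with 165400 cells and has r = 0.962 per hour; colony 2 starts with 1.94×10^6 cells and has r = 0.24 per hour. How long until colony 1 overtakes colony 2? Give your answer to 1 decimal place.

3.4 hours

Set 165400·e^(0.962t) = 1.94×10^6·e^(0.24t).
e^((0.962 − 0.24)t) = 1.94×10^6/165400 → e^(0.722·t) = 11.729.
0.722·t = ln(11.729) = 2.4621, so t = 2.4621/0.722 = 3.4101.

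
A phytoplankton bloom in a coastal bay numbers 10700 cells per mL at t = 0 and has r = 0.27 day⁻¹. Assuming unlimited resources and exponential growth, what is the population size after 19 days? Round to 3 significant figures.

N(t) = N₀·e^(rt) = 10700 × e^(0.27×19) = 10700 × e^5.13.
e^5.13 ≈ 169.02, so N ≈ 10700 × 169.02 = 1.808483×10^6.

1810000 cells per mL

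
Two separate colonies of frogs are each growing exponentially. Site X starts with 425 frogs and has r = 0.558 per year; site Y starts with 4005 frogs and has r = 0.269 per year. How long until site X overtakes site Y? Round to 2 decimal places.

7.76 years

Set 425·e^(0.558t) = 4005·e^(0.269t).
e^((0.558 − 0.269)t) = 4005/425 → e^(0.289·t) = 9.4235.
0.289·t = ln(9.4235) = 2.2432, so t = 2.2432/0.289 = 7.762.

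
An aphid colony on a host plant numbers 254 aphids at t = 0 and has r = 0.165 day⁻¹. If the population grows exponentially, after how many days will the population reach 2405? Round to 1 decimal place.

Set N₀·e^(rt) = 2405: e^(0.165·t) = 2405/254 = 9.4685.
0.165·t = ln(9.4685) = 2.248, so t = 2.248/0.165 = 13.624.

13.6 days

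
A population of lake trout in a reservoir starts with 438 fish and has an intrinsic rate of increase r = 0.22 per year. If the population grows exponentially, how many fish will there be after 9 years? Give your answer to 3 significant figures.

3170 fish

N(t) = N₀·e^(rt) = 438 × e^(0.22×9) = 438 × e^1.98.
e^1.98 ≈ 7.2427, so N ≈ 438 × 7.2427 = 3172.32.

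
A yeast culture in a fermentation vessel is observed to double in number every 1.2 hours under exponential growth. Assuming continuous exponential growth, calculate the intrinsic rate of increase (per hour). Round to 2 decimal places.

0.58 per hour

r = ln(2)/t_d = 0.6931/1.2 = 0.57762.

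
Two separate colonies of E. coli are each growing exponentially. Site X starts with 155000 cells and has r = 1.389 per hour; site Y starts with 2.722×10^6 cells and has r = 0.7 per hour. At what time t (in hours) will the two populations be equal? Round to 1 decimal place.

4.2 hours

Set 155000·e^(1.389t) = 2.722×10^6·e^(0.7t).
e^((1.389 − 0.7)t) = 2.722×10^6/155000 → e^(0.689·t) = 17.561.
0.689·t = ln(17.561) = 2.8657, so t = 2.8657/0.689 = 4.1592.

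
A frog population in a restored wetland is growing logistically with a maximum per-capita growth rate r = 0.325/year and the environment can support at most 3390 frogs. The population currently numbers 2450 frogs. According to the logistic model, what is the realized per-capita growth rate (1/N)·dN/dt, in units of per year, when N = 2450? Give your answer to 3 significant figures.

(1/N)·dN/dt = r(1 − N/K) = 0.325 × (1 − 2450/3390).
= 0.325 × 0.27729 = 0.090118.

0.0901 per year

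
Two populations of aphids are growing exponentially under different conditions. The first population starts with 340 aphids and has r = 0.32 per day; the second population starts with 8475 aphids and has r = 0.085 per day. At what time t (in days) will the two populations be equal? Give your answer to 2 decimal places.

Set 340·e^(0.32t) = 8475·e^(0.085t).
e^((0.32 − 0.085)t) = 8475/340 → e^(0.235·t) = 24.926.
0.235·t = ln(24.926) = 3.2159, so t = 3.2159/0.235 = 13.685.

13.68 days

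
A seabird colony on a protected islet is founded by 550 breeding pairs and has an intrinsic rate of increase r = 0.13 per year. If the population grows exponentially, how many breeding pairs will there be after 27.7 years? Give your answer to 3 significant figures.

N(t) = N₀·e^(rt) = 550 × e^(0.13×27.7) = 550 × e^3.601.
e^3.601 ≈ 36.635, so N ≈ 550 × 36.635 = 20149.2.

20100 breeding pairs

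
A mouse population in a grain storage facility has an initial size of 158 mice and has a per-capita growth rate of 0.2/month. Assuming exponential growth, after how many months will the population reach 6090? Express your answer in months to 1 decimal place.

Set N₀·e^(rt) = 6090: e^(0.2·t) = 6090/158 = 38.544.
0.2·t = ln(38.544) = 3.6518, so t = 3.6518/0.2 = 18.259.

18.3 months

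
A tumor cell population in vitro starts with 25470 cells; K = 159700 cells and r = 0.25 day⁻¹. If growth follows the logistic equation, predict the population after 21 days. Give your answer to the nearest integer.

155402 cells

A = (K − N₀)/N₀ = (159700 − 25470)/25470 = 5.2701.
N(t) = K/(1 + A·e^(−rt)) = 159700/(1 + 5.2701×e^(−0.25×21)).
e^(−5.25) = 0.0052475; denominator = 1 + 5.2701×0.0052475 = 1.0277.
N = 159700/1.0277 = 155402.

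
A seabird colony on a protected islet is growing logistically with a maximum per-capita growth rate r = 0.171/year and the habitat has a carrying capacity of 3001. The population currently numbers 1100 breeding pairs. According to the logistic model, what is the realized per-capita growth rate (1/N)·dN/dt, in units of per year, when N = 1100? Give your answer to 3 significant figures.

0.108 per year

(1/N)·dN/dt = r(1 − N/K) = 0.171 × (1 − 1100/3001).
= 0.171 × 0.63346 = 0.10832.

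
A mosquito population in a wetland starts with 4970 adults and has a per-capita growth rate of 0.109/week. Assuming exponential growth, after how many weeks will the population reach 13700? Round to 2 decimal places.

9.30 weeks

Set N₀·e^(rt) = 13700: e^(0.109·t) = 13700/4970 = 2.7565.
0.109·t = ln(2.7565) = 1.014, so t = 1.014/0.109 = 9.3025.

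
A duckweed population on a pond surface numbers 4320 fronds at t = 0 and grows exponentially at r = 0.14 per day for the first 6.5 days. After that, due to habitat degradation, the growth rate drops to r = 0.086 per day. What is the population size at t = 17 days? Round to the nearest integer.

Phase 1: N(6.5) = 4320·e^(0.14×6.5) = 4320·e^0.91 = 10732.3.
Phase 2 runs for 17 − 6.5 = 10.5 days at r = 0.086.
N(17) = 10732.3·e^(0.086×10.5) = 10732.3·e^0.903 = 26476.4.

26476 fronds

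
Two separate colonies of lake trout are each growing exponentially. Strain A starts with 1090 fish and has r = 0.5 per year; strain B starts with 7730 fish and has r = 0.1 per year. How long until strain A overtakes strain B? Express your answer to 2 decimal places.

Set 1090·e^(0.5t) = 7730·e^(0.1t).
e^((0.5 − 0.1)t) = 7730/1090 → e^(0.4·t) = 7.0917.
0.4·t = ln(7.0917) = 1.9589, so t = 1.9589/0.4 = 4.8973.

4.90 years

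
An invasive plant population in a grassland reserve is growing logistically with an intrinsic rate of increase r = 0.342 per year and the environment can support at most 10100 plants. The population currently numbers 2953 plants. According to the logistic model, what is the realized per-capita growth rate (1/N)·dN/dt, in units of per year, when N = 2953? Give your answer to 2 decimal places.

(1/N)·dN/dt = r(1 − N/K) = 0.342 × (1 − 2953/10100).
= 0.342 × 0.70762 = 0.24201.

0.24 per year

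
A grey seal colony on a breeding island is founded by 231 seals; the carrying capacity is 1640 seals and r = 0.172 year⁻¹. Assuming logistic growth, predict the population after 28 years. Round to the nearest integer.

A = (K − N₀)/N₀ = (1640 − 231)/231 = 6.0996.
N(t) = K/(1 + A·e^(−rt)) = 1640/(1 + 6.0996×e^(−0.172×28)).
e^(−4.816) = 0.0080991; denominator = 1 + 6.0996×0.0080991 = 1.0494.
N = 1640/1.0494 = 1562.8.

1563 seals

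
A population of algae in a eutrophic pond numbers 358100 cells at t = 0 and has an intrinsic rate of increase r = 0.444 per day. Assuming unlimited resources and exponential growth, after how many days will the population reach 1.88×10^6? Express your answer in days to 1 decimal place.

Set N₀·e^(rt) = 1.88×10^6: e^(0.444·t) = 1.88×10^6/358100 = 5.2499.
0.444·t = ln(5.2499) = 1.6582, so t = 1.6582/0.444 = 3.7347.

3.7 days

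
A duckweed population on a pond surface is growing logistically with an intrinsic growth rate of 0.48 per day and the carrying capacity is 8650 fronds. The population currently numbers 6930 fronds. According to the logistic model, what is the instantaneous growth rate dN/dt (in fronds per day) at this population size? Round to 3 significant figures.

dN/dt = rN(1 − N/K) = 0.48 × 6930 × (1 − 6930/8650).
1 − 6930/8650 = 0.19884; dN/dt = 0.48 × 6930 × 0.19884 = 661.43.

661 fronds per day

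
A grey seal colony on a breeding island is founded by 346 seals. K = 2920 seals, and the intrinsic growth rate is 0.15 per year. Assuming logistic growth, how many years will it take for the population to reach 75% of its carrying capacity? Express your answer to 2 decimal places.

A = (K − N₀)/N₀ = (2920 − 346)/346 = 7.4393.
Solve 2920/(1 + 7.4393·e^(−0.15t)) = 2190: 1 + 7.4393·e^(−0.15t) = 1.3333, so e^(−0.15t) = 0.044807.
−0.15·t = ln(0.044807) = -3.1054, so t = 3.1054/0.15 = 20.703.

20.70 years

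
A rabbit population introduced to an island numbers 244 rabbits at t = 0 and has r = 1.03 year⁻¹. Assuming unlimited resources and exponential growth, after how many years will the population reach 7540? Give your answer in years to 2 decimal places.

Set N₀·e^(rt) = 7540: e^(1.03·t) = 7540/244 = 30.902.
1.03·t = ln(30.902) = 3.4308, so t = 3.4308/1.03 = 3.3309.

3.33 years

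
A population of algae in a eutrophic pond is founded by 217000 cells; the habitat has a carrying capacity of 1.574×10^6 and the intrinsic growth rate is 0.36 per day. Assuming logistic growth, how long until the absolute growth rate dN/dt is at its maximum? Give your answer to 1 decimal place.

5.1 days

Logistic growth is fastest at N = K/2 = 787000.
A = (K − N₀)/N₀ = 6.2535. Set K/(1 + A·e^(−rt)) = K/2 → A·e^(−rt) = 1.
e^(−0.36t) = 1/6.2535 = 0.159912, so t = ln(6.2535)/0.36 = 1.8331/0.36 = 5.092.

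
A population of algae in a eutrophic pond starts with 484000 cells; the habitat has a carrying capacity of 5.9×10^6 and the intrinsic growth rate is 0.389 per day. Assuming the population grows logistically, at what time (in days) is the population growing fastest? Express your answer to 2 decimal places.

6.21 days

Logistic growth is fastest at N = K/2 = 2.95×10^6.
A = (K − N₀)/N₀ = 11.19. Set K/(1 + A·e^(−rt)) = K/2 → A·e^(−rt) = 1.
e^(−0.389t) = 1/11.19 = 0.0893648, so t = ln(11.19)/0.389 = 2.415/0.389 = 6.2083.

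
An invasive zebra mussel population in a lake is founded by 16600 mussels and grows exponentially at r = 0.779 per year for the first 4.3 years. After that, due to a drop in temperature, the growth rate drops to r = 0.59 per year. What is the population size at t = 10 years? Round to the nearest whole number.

Phase 1: N(4.3) = 16600·e^(0.779×4.3) = 16600·e^3.35 = 473003.
Phase 2 runs for 10 − 4.3 = 5.7 years at r = 0.59.
N(10) = 473003·e^(0.59×5.7) = 473003·e^3.363 = 1.36583×10^7.

13658300 mussels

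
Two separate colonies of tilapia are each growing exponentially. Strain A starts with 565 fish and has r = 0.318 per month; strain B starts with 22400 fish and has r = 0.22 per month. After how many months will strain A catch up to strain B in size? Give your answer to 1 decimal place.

Set 565·e^(0.318t) = 22400·e^(0.22t).
e^((0.318 − 0.22)t) = 22400/565 → e^(0.098·t) = 39.646.
0.098·t = ln(39.646) = 3.68, so t = 3.68/0.098 = 37.551.

37.6 months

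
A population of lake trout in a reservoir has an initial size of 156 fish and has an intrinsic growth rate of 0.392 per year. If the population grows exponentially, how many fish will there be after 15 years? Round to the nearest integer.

N(t) = N₀·e^(rt) = 156 × e^(0.392×15) = 156 × e^5.88.
e^5.88 ≈ 357.81, so N ≈ 156 × 357.81 = 55818.2.

55818 fish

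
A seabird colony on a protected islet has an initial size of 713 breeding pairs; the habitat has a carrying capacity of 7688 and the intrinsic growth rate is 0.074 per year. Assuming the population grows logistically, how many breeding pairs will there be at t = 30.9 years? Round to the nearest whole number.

3856 breeding pairs

A = (K − N₀)/N₀ = (7688 − 713)/713 = 9.7826.
N(t) = K/(1 + A·e^(−rt)) = 7688/(1 + 9.7826×e^(−0.074×30.9)).
e^(−2.287) = 0.10161; denominator = 1 + 9.7826×0.10161 = 1.994.
N = 7688/1.994 = 3855.52.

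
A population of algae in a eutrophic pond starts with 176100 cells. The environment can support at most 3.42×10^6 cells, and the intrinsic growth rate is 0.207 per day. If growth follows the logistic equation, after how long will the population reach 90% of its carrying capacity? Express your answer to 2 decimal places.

A = (K − N₀)/N₀ = (3.42×10^6 − 176100)/176100 = 18.421.
Solve 3.42×10^6/(1 + 18.421·e^(−0.207t)) = 3.078×10^6: 1 + 18.421·e^(−0.207t) = 1.1111, so e^(−0.207t) = 0.00603183.
−0.207·t = ln(0.00603183) = -5.1107, so t = 5.1107/0.207 = 24.689.

24.69 days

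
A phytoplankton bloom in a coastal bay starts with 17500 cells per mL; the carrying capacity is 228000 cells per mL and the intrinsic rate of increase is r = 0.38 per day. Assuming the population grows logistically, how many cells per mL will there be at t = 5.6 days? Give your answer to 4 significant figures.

A = (K − N₀)/N₀ = (228000 − 17500)/17500 = 12.029.
N(t) = K/(1 + A·e^(−rt)) = 228000/(1 + 12.029×e^(−0.38×5.6)).
e^(−2.128) = 0.11908; denominator = 1 + 12.029×0.11908 = 2.4323.
N = 228000/2.4323 = 93738.3.

93740 cells per mL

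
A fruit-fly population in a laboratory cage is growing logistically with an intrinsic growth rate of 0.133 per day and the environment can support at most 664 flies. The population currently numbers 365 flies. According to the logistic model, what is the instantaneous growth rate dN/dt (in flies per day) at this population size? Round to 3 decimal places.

dN/dt = rN(1 − N/K) = 0.133 × 365 × (1 − 365/664).
1 − 365/664 = 0.4503; dN/dt = 0.133 × 365 × 0.4503 = 21.86.

21.860 flies per day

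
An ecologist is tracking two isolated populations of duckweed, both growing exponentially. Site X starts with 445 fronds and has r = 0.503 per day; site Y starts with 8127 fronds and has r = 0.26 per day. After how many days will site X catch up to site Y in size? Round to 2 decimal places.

11.95 days

Set 445·e^(0.503t) = 8127·e^(0.26t).
e^((0.503 − 0.26)t) = 8127/445 → e^(0.243·t) = 18.263.
0.243·t = ln(18.263) = 2.9049, so t = 2.9049/0.243 = 11.954.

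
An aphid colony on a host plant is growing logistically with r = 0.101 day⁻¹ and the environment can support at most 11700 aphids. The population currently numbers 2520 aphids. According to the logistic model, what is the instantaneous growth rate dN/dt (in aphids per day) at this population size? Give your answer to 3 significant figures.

dN/dt = rN(1 − N/K) = 0.101 × 2520 × (1 − 2520/11700).
1 − 2520/11700 = 0.78462; dN/dt = 0.101 × 2520 × 0.78462 = 199.7.

200 aphids per day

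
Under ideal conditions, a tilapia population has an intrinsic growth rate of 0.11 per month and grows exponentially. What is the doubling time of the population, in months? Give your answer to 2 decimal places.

6.30 months

Doubling time t_d = ln(2)/r = 0.6931/0.11 = 6.3013.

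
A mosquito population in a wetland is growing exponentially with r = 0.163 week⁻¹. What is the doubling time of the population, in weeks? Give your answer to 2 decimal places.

Doubling time t_d = ln(2)/r = 0.6931/0.163 = 4.2524.

4.25 weeks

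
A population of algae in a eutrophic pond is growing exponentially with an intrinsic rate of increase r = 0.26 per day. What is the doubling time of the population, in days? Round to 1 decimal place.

2.7 days

Doubling time t_d = ln(2)/r = 0.6931/0.26 = 2.666.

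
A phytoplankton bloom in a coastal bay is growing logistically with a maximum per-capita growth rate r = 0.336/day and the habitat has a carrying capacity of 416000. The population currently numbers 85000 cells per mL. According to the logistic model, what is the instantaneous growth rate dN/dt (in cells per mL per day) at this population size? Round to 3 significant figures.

22700 cells per mL per day

dN/dt = rN(1 − N/K) = 0.336 × 85000 × (1 − 85000/416000).
1 − 85000/416000 = 0.79567; dN/dt = 0.336 × 85000 × 0.79567 = 22724.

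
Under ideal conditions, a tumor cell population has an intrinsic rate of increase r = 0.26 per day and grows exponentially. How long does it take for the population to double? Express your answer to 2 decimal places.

Doubling time t_d = ln(2)/r = 0.6931/0.26 = 2.666.

2.67 days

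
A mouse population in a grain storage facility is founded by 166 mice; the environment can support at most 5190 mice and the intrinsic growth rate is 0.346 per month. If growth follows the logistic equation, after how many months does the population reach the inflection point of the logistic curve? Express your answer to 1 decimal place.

9.9 months

Logistic growth is fastest at N = K/2 = 2595.
A = (K − N₀)/N₀ = 30.265. Set K/(1 + A·e^(−rt)) = K/2 → A·e^(−rt) = 1.
e^(−0.346t) = 1/30.265 = 0.0330414, so t = ln(30.265)/0.346 = 3.41/0.346 = 9.8555.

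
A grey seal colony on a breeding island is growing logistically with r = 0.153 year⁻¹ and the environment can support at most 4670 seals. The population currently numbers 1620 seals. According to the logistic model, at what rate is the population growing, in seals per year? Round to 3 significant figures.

162 seals per year

dN/dt = rN(1 − N/K) = 0.153 × 1620 × (1 − 1620/4670).
1 − 1620/4670 = 0.6531; dN/dt = 0.153 × 1620 × 0.6531 = 161.88.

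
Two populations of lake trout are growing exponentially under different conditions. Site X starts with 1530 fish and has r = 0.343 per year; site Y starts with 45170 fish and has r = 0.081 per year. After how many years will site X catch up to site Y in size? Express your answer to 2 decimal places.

Set 1530·e^(0.343t) = 45170·e^(0.081t).
e^((0.343 − 0.081)t) = 45170/1530 → e^(0.262·t) = 29.523.
0.262·t = ln(29.523) = 3.3852, so t = 3.3852/0.262 = 12.92.

12.92 years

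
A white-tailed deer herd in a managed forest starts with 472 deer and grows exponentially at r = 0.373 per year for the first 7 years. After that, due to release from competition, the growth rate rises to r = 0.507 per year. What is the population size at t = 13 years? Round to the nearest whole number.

Phase 1: N(7) = 472·e^(0.373×7) = 472·e^2.611 = 6425.17.
Phase 2 runs for 13 − 7 = 6 years at r = 0.507.
N(13) = 6425.17·e^(0.507×6) = 6425.17·e^3.042 = 134589.

134589 deer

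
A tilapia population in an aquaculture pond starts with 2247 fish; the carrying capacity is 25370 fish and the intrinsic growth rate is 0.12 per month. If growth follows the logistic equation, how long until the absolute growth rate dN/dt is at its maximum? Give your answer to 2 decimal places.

19.43 months

Logistic growth is fastest at N = K/2 = 12685.
A = (K − N₀)/N₀ = 10.291. Set K/(1 + A·e^(−rt)) = K/2 → A·e^(−rt) = 1.
e^(−0.12t) = 1/10.291 = 0.097176, so t = ln(10.291)/0.12 = 2.3312/0.12 = 19.427.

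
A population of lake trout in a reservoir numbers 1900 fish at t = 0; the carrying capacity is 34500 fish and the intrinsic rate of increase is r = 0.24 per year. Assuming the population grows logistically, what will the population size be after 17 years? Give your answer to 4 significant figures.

26740 fish

A = (K − N₀)/N₀ = (34500 − 1900)/1900 = 17.158.
N(t) = K/(1 + A·e^(−rt)) = 34500/(1 + 17.158×e^(−0.24×17)).
e^(−4.08) = 0.016907; denominator = 1 + 17.158×0.016907 = 1.2901.
N = 34500/1.2901 = 26742.2.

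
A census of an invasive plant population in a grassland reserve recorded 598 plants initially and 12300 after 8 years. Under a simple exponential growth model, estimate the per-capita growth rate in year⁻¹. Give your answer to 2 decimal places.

From N(t) = N₀·e^(rt): e^(r·8) = 12300/598 = 20.569.
r·8 = ln(20.569) = 3.0238, so r = 3.0238/8 = 0.37797.

0.38 per year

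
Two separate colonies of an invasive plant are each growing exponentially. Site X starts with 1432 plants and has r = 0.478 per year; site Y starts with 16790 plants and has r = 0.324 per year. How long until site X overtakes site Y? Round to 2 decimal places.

15.99 years

Set 1432·e^(0.478t) = 16790·e^(0.324t).
e^((0.478 − 0.324)t) = 16790/1432 → e^(0.154·t) = 11.725.
0.154·t = ln(11.725) = 2.4617, so t = 2.4617/0.154 = 15.985.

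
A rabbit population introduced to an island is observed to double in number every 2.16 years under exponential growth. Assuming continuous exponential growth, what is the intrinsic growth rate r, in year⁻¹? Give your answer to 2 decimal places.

r = ln(2)/t_d = 0.6931/2.16 = 0.3209.

0.32 per year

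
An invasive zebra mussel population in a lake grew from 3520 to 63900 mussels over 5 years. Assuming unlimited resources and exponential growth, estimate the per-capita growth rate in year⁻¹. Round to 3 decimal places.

From N(t) = N₀·e^(rt): e^(r·5) = 63900/3520 = 18.153.
r·5 = ln(18.153) = 2.8989, so r = 2.8989/5 = 0.57977.

0.580 per year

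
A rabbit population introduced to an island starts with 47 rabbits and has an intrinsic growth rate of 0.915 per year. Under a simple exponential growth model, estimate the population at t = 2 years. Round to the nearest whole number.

293 rabbits

N(t) = N₀·e^(rt) = 47 × e^(0.915×2) = 47 × e^1.83.
e^1.83 ≈ 6.2339, so N ≈ 47 × 6.2339 = 292.993.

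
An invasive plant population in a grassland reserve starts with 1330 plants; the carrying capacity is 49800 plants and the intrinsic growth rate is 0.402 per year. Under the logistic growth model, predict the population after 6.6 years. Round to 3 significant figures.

A = (K − N₀)/N₀ = (49800 − 1330)/1330 = 36.444.
N(t) = K/(1 + A·e^(−rt)) = 49800/(1 + 36.444×e^(−0.402×6.6)).
e^(−2.653) = 0.070425; denominator = 1 + 36.444×0.070425 = 3.5666.
N = 49800/3.5666 = 13963.

14000 plants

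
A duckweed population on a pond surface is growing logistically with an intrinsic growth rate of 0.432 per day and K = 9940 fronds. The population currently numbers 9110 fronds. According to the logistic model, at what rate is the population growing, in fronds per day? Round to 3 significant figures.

329 fronds per day

dN/dt = rN(1 − N/K) = 0.432 × 9110 × (1 − 9110/9940).
1 − 9110/9940 = 0.083501; dN/dt = 0.432 × 9110 × 0.083501 = 328.62.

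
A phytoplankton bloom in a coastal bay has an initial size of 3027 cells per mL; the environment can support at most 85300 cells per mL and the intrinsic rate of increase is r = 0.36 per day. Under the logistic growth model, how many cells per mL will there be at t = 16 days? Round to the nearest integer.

78571 cells per mL

A = (K − N₀)/N₀ = (85300 − 3027)/3027 = 27.18.
N(t) = K/(1 + A·e^(−rt)) = 85300/(1 + 27.18×e^(−0.36×16)).
e^(−5.76) = 0.0031511; denominator = 1 + 27.18×0.0031511 = 1.0856.
N = 85300/1.0856 = 78570.7.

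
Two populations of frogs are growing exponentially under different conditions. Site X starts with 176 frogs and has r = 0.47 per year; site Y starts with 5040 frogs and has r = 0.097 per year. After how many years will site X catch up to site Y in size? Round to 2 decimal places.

Set 176·e^(0.47t) = 5040·e^(0.097t).
e^((0.47 − 0.097)t) = 5040/176 → e^(0.373·t) = 28.636.
0.373·t = ln(28.636) = 3.3547, so t = 3.3547/0.373 = 8.9938.

8.99 years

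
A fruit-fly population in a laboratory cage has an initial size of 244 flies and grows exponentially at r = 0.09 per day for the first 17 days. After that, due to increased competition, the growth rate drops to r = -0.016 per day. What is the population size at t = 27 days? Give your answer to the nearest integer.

960 flies

Phase 1: N(17) = 244·e^(0.09×17) = 244·e^1.53 = 1126.84.
Phase 2 runs for 27 − 17 = 10 days at r = -0.016.
N(27) = 1126.84·e^(-0.016×10) = 1126.84·e^-0.16 = 960.226.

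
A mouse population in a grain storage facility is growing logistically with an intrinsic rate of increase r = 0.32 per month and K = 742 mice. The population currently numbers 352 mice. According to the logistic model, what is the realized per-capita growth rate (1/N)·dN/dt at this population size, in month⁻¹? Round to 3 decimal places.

(1/N)·dN/dt = r(1 − N/K) = 0.32 × (1 − 352/742).
= 0.32 × 0.52561 = 0.16819.

0.168 per month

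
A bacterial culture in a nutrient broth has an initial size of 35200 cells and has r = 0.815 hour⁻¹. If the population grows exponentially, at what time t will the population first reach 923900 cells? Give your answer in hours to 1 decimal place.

Set N₀·e^(rt) = 923900: e^(0.815·t) = 923900/35200 = 26.247.
0.815·t = ln(26.247) = 3.2676, so t = 3.2676/0.815 = 4.0093.

4.0 hours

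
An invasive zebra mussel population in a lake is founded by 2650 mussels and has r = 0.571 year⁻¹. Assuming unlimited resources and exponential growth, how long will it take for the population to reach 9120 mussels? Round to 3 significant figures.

Set N₀·e^(rt) = 9120: e^(0.571·t) = 9120/2650 = 3.4415.
0.571·t = ln(3.4415) = 1.2359, so t = 1.2359/0.571 = 2.1645.

2.16 years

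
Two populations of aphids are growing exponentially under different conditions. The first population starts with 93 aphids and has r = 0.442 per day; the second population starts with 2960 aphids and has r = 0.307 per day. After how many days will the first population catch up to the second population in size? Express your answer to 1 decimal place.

Set 93·e^(0.442t) = 2960·e^(0.307t).
e^((0.442 − 0.307)t) = 2960/93 → e^(0.135·t) = 31.828.
0.135·t = ln(31.828) = 3.4603, so t = 3.4603/0.135 = 25.632.

25.6 days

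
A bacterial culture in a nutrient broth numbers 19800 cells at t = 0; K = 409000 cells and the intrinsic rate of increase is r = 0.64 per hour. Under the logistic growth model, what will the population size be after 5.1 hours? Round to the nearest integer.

233505 cells

A = (K − N₀)/N₀ = (409000 − 19800)/19800 = 19.657.
N(t) = K/(1 + A·e^(−rt)) = 409000/(1 + 19.657×e^(−0.64×5.1)).
e^(−3.264) = 0.038235; denominator = 1 + 19.657×0.038235 = 1.7516.
N = 409000/1.7516 = 233505.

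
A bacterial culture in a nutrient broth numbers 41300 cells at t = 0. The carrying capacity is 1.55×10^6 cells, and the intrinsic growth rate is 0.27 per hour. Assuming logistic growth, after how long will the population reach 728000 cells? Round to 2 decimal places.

A = (K − N₀)/N₀ = (1.55×10^6 − 41300)/41300 = 36.53.
Solve 1.55×10^6/(1 + 36.53·e^(−0.27t)) = 728000: 1 + 36.53·e^(−0.27t) = 2.1291, so e^(−0.27t) = 0.0309092.
−0.27·t = ln(0.0309092) = -3.4767, so t = 3.4767/0.27 = 12.877.

12.88 hours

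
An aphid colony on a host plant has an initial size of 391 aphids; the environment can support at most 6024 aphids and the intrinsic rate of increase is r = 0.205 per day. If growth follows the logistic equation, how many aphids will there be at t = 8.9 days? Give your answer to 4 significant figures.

1812 aphids

A = (K − N₀)/N₀ = (6024 − 391)/391 = 14.407.
N(t) = K/(1 + A·e^(−rt)) = 6024/(1 + 14.407×e^(−0.205×8.9)).
e^(−1.825) = 0.1613; denominator = 1 + 14.407×0.1613 = 3.3238.
N = 6024/3.3238 = 1812.4.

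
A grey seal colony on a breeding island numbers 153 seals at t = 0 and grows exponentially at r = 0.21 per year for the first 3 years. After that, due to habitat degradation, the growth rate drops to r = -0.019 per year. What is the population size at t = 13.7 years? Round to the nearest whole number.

Phase 1: N(3) = 153·e^(0.21×3) = 153·e^0.63 = 287.274.
Phase 2 runs for 13.7 − 3 = 10.7 years at r = -0.019.
N(13.7) = 287.274·e^(-0.019×10.7) = 287.274·e^-0.2033 = 234.426.

234 seals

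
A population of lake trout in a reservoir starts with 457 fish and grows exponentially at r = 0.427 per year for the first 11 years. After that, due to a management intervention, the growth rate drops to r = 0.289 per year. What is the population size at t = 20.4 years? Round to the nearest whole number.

757882 fish

Phase 1: N(11) = 457·e^(0.427×11) = 457·e^4.697 = 50095.3.
Phase 2 runs for 20.4 − 11 = 9.4 years at r = 0.289.
N(20.4) = 50095.3·e^(0.289×9.4) = 50095.3·e^2.717 = 757882.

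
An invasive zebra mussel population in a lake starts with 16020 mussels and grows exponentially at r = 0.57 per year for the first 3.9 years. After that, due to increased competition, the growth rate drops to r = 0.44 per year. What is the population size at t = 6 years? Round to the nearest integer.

Phase 1: N(3.9) = 16020·e^(0.57×3.9) = 16020·e^2.223 = 147945.
Phase 2 runs for 6 − 3.9 = 2.1 years at r = 0.44.
N(6) = 147945·e^(0.44×2.1) = 147945·e^0.924 = 372724.

372724 mussels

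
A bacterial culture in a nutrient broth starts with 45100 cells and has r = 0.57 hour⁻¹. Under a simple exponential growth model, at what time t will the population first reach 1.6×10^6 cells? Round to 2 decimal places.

Set N₀·e^(rt) = 1.6×10^6: e^(0.57·t) = 1.6×10^6/45100 = 35.477.
0.57·t = ln(35.477) = 3.5689, so t = 3.5689/0.57 = 6.2612.

6.26 hours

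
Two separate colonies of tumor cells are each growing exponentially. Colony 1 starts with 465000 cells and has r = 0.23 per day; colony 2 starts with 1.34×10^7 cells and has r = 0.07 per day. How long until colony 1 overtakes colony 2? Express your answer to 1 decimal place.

21.0 days

Set 465000·e^(0.23t) = 1.34×10^7·e^(0.07t).
e^((0.23 − 0.07)t) = 1.34×10^7/465000 → e^(0.16·t) = 28.817.
0.16·t = ln(28.817) = 3.361, so t = 3.361/0.16 = 21.006.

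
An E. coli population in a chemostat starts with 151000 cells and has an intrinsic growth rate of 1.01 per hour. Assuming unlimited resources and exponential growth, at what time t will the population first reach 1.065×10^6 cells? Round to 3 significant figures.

Set N₀·e^(rt) = 1.065×10^6: e^(1.01·t) = 1.065×10^6/151000 = 7.053.
1.01·t = ln(7.053) = 1.9535, so t = 1.9535/1.01 = 1.9341.

1.93 hours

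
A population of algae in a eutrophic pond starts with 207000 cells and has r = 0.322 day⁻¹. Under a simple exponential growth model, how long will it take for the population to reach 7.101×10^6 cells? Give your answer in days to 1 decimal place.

Set N₀·e^(rt) = 7.101×10^6: e^(0.322·t) = 7.101×10^6/207000 = 34.304.
0.322·t = ln(34.304) = 3.5353, so t = 3.5353/0.322 = 10.979.

11.0 days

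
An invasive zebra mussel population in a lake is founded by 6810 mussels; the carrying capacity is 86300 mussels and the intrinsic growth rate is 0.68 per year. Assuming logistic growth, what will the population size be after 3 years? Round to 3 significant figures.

34300 mussels

A = (K − N₀)/N₀ = (86300 − 6810)/6810 = 11.673.
N(t) = K/(1 + A·e^(−rt)) = 86300/(1 + 11.673×e^(−0.68×3)).
e^(−2.04) = 0.13003; denominator = 1 + 11.673×0.13003 = 2.5178.
N = 86300/2.5178 = 34276.4.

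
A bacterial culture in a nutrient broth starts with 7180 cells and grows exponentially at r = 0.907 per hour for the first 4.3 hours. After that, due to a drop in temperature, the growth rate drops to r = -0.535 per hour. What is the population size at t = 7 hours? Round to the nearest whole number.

Phase 1: N(4.3) = 7180·e^(0.907×4.3) = 7180·e^3.9 = 354745.
Phase 2 runs for 7 − 4.3 = 2.7 hours at r = -0.535.
N(7) = 354745·e^(-0.535×2.7) = 354745·e^-1.445 = 83671.6.

83672 cells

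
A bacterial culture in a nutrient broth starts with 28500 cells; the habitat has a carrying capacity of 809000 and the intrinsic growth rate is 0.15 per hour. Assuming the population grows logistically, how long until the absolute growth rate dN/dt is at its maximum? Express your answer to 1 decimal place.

Logistic growth is fastest at N = K/2 = 404500.
A = (K − N₀)/N₀ = 27.386. Set K/(1 + A·e^(−rt)) = K/2 → A·e^(−rt) = 1.
e^(−0.15t) = 1/27.386 = 0.0365151, so t = ln(27.386)/0.15 = 3.31/0.15 = 22.067.

22.1 hours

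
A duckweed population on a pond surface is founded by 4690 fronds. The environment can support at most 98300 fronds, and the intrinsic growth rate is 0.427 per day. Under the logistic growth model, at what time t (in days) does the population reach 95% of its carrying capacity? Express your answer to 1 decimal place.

13.9 days

A = (K − N₀)/N₀ = (98300 − 4690)/4690 = 19.959.
Solve 98300/(1 + 19.959·e^(−0.427t)) = 93385: 1 + 19.959·e^(−0.427t) = 1.0526, so e^(−0.427t) = 0.00263692.
−0.427·t = ln(0.00263692) = -5.9381, so t = 5.9381/0.427 = 13.907.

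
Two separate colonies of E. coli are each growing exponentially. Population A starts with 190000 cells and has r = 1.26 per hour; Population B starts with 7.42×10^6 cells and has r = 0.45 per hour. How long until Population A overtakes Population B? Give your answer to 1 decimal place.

Set 190000·e^(1.26t) = 7.42×10^6·e^(0.45t).
e^((1.26 − 0.45)t) = 7.42×10^6/190000 → e^(0.81·t) = 39.053.
0.81·t = ln(39.053) = 3.6649, so t = 3.6649/0.81 = 4.5246.

4.5 hours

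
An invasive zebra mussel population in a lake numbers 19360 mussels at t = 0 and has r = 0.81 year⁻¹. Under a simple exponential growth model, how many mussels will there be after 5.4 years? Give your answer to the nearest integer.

N(t) = N₀·e^(rt) = 19360 × e^(0.81×5.4) = 19360 × e^4.374.
e^4.374 ≈ 79.36, so N ≈ 19360 × 79.36 = 1.536418×10^6.

1536418 mussels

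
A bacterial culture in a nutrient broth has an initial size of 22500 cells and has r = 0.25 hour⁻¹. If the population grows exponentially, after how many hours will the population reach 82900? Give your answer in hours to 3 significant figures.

Set N₀·e^(rt) = 82900: e^(0.25·t) = 82900/22500 = 3.6844.
0.25·t = ln(3.6844) = 1.3041, so t = 1.3041/0.25 = 5.2165.

5.22 hours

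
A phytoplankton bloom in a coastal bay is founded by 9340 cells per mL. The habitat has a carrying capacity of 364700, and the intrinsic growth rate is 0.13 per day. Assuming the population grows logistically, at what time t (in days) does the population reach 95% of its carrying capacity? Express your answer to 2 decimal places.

A = (K − N₀)/N₀ = (364700 − 9340)/9340 = 38.047.
Solve 364700/(1 + 38.047·e^(−0.13t)) = 346465: 1 + 38.047·e^(−0.13t) = 1.0526, so e^(−0.13t) = 0.00138333.
−0.13·t = ln(0.00138333) = -6.5833, so t = 6.5833/0.13 = 50.64.

50.64 days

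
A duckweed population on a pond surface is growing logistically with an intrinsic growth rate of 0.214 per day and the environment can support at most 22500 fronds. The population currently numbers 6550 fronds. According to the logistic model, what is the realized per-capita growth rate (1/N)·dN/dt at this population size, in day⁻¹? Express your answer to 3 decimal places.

(1/N)·dN/dt = r(1 − N/K) = 0.214 × (1 − 6550/22500).
= 0.214 × 0.70889 = 0.1517.

0.152 per day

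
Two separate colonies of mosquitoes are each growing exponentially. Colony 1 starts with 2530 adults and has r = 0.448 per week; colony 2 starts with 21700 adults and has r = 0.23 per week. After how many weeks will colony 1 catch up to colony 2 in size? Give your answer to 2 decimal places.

9.86 weeks

Set 2530·e^(0.448t) = 21700·e^(0.23t).
e^((0.448 − 0.23)t) = 21700/2530 → e^(0.218·t) = 8.5771.
0.218·t = ln(8.5771) = 2.1491, so t = 2.1491/0.218 = 9.8582.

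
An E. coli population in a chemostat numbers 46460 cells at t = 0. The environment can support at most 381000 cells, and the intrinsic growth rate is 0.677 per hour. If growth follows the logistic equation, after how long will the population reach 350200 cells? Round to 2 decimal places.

A = (K − N₀)/N₀ = (381000 − 46460)/46460 = 7.2006.
Solve 381000/(1 + 7.2006·e^(−0.677t)) = 350200: 1 + 7.2006·e^(−0.677t) = 1.0879, so e^(−0.677t) = 0.0122142.
−0.677·t = ln(0.0122142) = -4.4052, so t = 4.4052/0.677 = 6.5069.

6.51 hours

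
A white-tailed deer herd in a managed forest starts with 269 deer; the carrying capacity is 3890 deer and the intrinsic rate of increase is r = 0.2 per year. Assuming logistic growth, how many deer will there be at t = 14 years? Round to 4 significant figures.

2139 deer

A = (K − N₀)/N₀ = (3890 − 269)/269 = 13.461.
N(t) = K/(1 + A·e^(−rt)) = 3890/(1 + 13.461×e^(−0.2×14)).
e^(−2.8) = 0.06081; denominator = 1 + 13.461×0.06081 = 1.8186.
N = 3890/1.8186 = 2139.05.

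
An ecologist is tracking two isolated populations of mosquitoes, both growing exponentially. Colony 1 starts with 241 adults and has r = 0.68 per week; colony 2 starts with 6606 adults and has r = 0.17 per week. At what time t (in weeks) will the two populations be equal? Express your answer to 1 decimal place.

Set 241·e^(0.68t) = 6606·e^(0.17t).
e^((0.68 − 0.17)t) = 6606/241 → e^(0.51·t) = 27.411.
0.51·t = ln(27.411) = 3.3109, so t = 3.3109/0.51 = 6.492.

6.5 weeks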